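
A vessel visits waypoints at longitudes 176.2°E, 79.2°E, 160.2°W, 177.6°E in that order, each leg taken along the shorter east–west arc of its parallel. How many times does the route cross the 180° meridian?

Leg 1: +176.2° → +79.2°, shortest Δλ = -97.0° (west) — does not cross 180°.
Leg 2: +79.2° → -160.2°, shortest Δλ = 120.6° (east) — crosses 180°.
Leg 3: -160.2° → +177.6°, shortest Δλ = -22.2° (west) — crosses 180°.
Total crossings: 2.

2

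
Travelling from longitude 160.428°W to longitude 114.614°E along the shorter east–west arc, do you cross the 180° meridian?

Naïve |114.614 − -160.428| = 275.042° > 180°, so the shorter arc goes the other way round — across 180°.
Signed shortest Δλ = ((114.614 − -160.428 + 180) mod 360) − 180 = -84.958°.
Going west by 84.958° from -160.428° passes through 180° before reaching +114.614°.

Yes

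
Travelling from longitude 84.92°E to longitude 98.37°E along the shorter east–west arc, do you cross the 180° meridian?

No

Signed shortest Δλ = ((98.37 − 84.92 + 180) mod 360) − 180 = 13.45°.
Going east by 13.45° from +84.92° reaches +98.37° without touching 180°.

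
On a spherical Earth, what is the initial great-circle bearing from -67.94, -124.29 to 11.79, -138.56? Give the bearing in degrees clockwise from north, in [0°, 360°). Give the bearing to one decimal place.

Δλ = -138.56 − -124.29 = -14.27°.
θ = atan2( sin Δλ · cos φ₂ , cos φ₁ · sin φ₂ − sin φ₁ · cos φ₂ · cos Δλ )
  = atan2(-0.24129, 0.95599) = -14.166° → normalised to [0°, 360°): 345.834°.

345.8°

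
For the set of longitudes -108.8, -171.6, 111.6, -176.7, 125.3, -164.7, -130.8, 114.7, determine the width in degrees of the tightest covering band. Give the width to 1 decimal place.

Sort the longitudes: -176.7°, -171.6°, -164.7°, -130.8°, -108.8°, +111.6°, +114.7°, +125.3°.
Eastward gaps between consecutive values (wrapping around): 5.1°, 6.9°, 33.9°, 22.0°, 220.4°, 3.1°, 10.6°, 58.0°.
Largest gap = 220.4° ⇒ minimal covering band is its complement: 360° − 220.4° = 139.6°.
Band runs from +111.6° eastward to -108.8°, crossing the antimeridian.

139.6°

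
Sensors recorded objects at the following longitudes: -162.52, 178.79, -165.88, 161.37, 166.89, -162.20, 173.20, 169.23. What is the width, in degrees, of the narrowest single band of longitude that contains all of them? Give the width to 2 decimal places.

36.43°

Sort the longitudes: -165.88°, -162.52°, -162.20°, +161.37°, +166.89°, +169.23°, +173.20°, +178.79°.
Eastward gaps between consecutive values (wrapping around): 3.36°, 0.32°, 323.57°, 5.52°, 2.34°, 3.97°, 5.59°, 15.33°.
Largest gap = 323.57° ⇒ minimal covering band is its complement: 360° − 323.57° = 36.43°.
Band runs from +161.37° eastward to -162.20°, crossing the antimeridian.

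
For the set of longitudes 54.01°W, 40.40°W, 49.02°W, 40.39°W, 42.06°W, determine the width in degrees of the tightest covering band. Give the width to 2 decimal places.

13.62°

Sort the longitudes: -54.01°, -49.02°, -42.06°, -40.40°, -40.39°.
Eastward gaps between consecutive values (wrapping around): 4.99°, 6.96°, 1.66°, 0.01°, 346.38°.
Largest gap = 346.38° ⇒ minimal covering band is its complement: 360° − 346.38° = 13.62°.
Band runs from -54.01° eastward to -40.39°.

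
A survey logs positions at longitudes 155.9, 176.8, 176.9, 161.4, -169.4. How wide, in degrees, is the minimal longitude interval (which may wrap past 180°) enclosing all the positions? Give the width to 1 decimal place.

Sort the longitudes: -169.4°, +155.9°, +161.4°, +176.8°, +176.9°.
Eastward gaps between consecutive values (wrapping around): 325.3°, 5.5°, 15.4°, 0.1°, 13.7°.
Largest gap = 325.3° ⇒ minimal covering band is its complement: 360° − 325.3° = 34.7°.
Band runs from +155.9° eastward to -169.4°, crossing the antimeridian.

34.7°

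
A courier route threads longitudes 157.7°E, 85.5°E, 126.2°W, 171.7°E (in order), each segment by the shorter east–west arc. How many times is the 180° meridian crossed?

2

Leg 1: +157.7° → +85.5°, shortest Δλ = -72.2° (west) — does not cross 180°.
Leg 2: +85.5° → -126.2°, shortest Δλ = 148.3° (east) — crosses 180°.
Leg 3: -126.2° → +171.7°, shortest Δλ = -62.1° (west) — crosses 180°.
Total crossings: 2.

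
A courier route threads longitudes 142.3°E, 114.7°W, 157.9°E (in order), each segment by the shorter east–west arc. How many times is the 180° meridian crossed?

Leg 1: +142.3° → -114.7°, shortest Δλ = 103.0° (east) — crosses 180°.
Leg 2: -114.7° → +157.9°, shortest Δλ = -87.4° (west) — crosses 180°.
Total crossings: 2.

2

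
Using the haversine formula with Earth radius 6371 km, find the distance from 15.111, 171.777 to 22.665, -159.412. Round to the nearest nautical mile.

Δλ = -159.412 − 171.777 = -331.189°; wrapped into (−180°, 180°]: 28.811°.
Δφ = 22.665 − 15.111 = 7.554°.
a = sin²(Δφ/2) + cos φ₁ · cos φ₂ · sin²(Δλ/2) = 0.059478.
c = 2·atan2(√a, √(1−a)) = 0.49273 rad → d = 6371·c ≈ 3139.18 km ≈ 1695.02 nmi.

1695 nmi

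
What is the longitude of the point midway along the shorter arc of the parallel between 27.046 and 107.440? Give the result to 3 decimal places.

Signed shortest Δλ from +27.046° to +107.440° is +80.394°.
Midpoint longitude = +27.046° + (+80.394°)/2 = +27.046° + 40.197° = +67.243°.

+67.243°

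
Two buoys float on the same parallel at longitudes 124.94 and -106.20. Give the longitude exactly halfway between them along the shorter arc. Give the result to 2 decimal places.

Signed shortest Δλ from +124.94° to -106.20° is +128.86°.
Midpoint longitude = +124.94° + (+128.86°)/2 = +124.94° + 64.43° = +189.37°.
Normalise into (−180°, 180°]: -170.63°.
(The naïve average (+124.94 + -106.20)/2 = 9.37° is on the wrong side of the globe.)

-170.63°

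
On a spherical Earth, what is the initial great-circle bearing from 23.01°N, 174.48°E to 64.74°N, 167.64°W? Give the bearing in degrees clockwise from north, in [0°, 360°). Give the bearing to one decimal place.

Δλ = -167.64 − 174.48 = -342.12°; wrapped into (−180°, 180°]: 17.88°.
θ = atan2( sin Δλ · cos φ₂ , cos φ₁ · sin φ₂ − sin φ₁ · cos φ₂ · cos Δλ )
  = atan2(0.13102, 0.67368) = 11.005° → normalised to [0°, 360°): 11.005°.

11.0°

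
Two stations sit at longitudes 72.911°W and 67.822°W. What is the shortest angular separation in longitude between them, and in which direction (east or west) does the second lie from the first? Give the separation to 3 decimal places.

5.089° east

Raw difference: -67.822 − -72.911 = 5.089°.
Normalise into (−180°, 180°]: 5.089° stays 5.089°.
Positive ⇒ the second point lies to the east; separation 5.089°.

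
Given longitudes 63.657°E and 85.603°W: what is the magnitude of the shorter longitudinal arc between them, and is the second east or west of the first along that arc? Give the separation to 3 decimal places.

149.260° west

Raw difference: -85.603 − 63.657 = -149.26°.
Normalise into (−180°, 180°]: -149.26° stays -149.26°.
Negative ⇒ the second point lies to the west; separation 149.260°.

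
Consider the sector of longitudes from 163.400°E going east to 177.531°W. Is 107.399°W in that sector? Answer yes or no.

No

Band width going east from +163.400° to -177.531°: ((-177.531 − 163.400) mod 360) = 19.069°.
Offset of -107.399° east of the west edge: ((-107.399 − 163.400) mod 360) = 89.201°.
89.201° > 19.069° ⇒ outside.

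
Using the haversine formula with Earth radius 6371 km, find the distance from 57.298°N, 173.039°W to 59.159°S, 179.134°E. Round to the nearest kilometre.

Δλ = 179.134 − -173.039 = 352.173°; wrapped into (−180°, 180°]: -7.827°.
Δφ = -59.159 − 57.298 = -116.457°.
a = sin²(Δφ/2) + cos φ₁ · cos φ₂ · sin²(Δλ/2) = 0.724053.
c = 2·atan2(√a, √(1−a)) = 2.03544 rad → d = 6371·c ≈ 12967.80 km.

12968 km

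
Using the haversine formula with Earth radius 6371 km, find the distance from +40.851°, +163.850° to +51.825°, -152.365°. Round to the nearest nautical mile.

Δλ = -152.365 − 163.850 = -316.215°; wrapped into (−180°, 180°]: 43.785°.
Δφ = 51.825 − 40.851 = 10.974°.
a = sin²(Δφ/2) + cos φ₁ · cos φ₂ · sin²(Δλ/2) = 0.074141.
c = 2·atan2(√a, √(1−a)) = 0.55154 rad → d = 6371·c ≈ 3513.87 km ≈ 1897.34 nmi.

1897 nmi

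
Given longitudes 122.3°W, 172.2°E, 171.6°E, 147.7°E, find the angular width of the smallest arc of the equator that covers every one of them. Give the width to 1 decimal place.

90.0°

Sort the longitudes: -122.3°, +147.7°, +171.6°, +172.2°.
Eastward gaps between consecutive values (wrapping around): 270.0°, 23.9°, 0.6°, 65.5°.
Largest gap = 270.0° ⇒ minimal covering band is its complement: 360° − 270.0° = 90.0°.
Band runs from +147.7° eastward to -122.3°, crossing the antimeridian.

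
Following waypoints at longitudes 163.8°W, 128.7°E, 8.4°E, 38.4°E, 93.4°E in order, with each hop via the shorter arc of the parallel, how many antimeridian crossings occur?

Leg 1: -163.8° → +128.7°, shortest Δλ = -67.5° (west) — crosses 180°.
Leg 2: +128.7° → +8.4°, shortest Δλ = -120.3° (west) — does not cross 180°.
Leg 3: +8.4° → +38.4°, shortest Δλ = 30.0° (east) — does not cross 180°.
Leg 4: +38.4° → +93.4°, shortest Δλ = 55.0° (east) — does not cross 180°.
Total crossings: 1.

1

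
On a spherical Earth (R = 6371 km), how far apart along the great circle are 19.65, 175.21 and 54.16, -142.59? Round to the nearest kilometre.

5234 km

Δλ = -142.59 − 175.21 = -317.80°; wrapped into (−180°, 180°]: 42.20°.
Δφ = 54.16 − 19.65 = 34.51°.
a = sin²(Δφ/2) + cos φ₁ · cos φ₂ · sin²(Δλ/2) = 0.159450.
c = 2·atan2(√a, √(1−a)) = 0.82153 rad → d = 6371·c ≈ 5233.98 km.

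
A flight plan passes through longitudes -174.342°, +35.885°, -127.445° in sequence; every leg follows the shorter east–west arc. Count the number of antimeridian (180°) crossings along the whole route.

Leg 1: -174.342° → +35.885°, shortest Δλ = -149.773° (west) — crosses 180°.
Leg 2: +35.885° → -127.445°, shortest Δλ = -163.33° (west) — does not cross 180°.
Total crossings: 1.

1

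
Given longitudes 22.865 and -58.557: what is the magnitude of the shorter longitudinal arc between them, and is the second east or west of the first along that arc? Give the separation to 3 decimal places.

Raw difference: -58.557 − 22.865 = -81.422°.
Normalise into (−180°, 180°]: -81.422° stays -81.422°.
Negative ⇒ the second point lies to the west; separation 81.422°.

81.422° west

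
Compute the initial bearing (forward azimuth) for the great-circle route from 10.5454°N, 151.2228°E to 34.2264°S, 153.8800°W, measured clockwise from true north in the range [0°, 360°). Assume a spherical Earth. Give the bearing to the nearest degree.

133°

Δλ = -153.8800 − 151.2228 = -305.1028°; wrapped into (−180°, 180°]: 54.8972°.
θ = atan2( sin Δλ · cos φ₂ , cos φ₁ · sin φ₂ − sin φ₁ · cos φ₂ · cos Δλ )
  = atan2(0.67644, -0.63998) = 133.414° → normalised to [0°, 360°): 133.414°.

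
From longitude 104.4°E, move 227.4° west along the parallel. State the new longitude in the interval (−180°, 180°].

123.0°W

Start at +104.4°; shift −227.4° → -123.0°.
-123.0° already lies in (−180°, 180°].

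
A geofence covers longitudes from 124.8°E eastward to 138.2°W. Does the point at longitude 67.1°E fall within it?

Band width going east from +124.8° to -138.2°: ((-138.2 − 124.8) mod 360) = 97.0°.
Offset of +67.1° east of the west edge: ((67.1 − 124.8) mod 360) = 302.3°.
302.3° > 97.0° ⇒ outside.

No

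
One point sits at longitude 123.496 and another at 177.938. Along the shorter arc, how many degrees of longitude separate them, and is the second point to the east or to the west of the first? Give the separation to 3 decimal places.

54.442° east

Raw difference: 177.938 − 123.496 = 54.442°.
Normalise into (−180°, 180°]: 54.442° stays 54.442°.
Positive ⇒ the second point lies to the east; separation 54.442°.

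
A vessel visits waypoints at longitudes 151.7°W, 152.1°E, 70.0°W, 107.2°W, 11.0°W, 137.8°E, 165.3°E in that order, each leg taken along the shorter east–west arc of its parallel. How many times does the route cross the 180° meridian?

Leg 1: -151.7° → +152.1°, shortest Δλ = -56.2° (west) — crosses 180°.
Leg 2: +152.1° → -70.0°, shortest Δλ = 137.9° (east) — crosses 180°.
Leg 3: -70.0° → -107.2°, shortest Δλ = -37.2° (west) — does not cross 180°.
Leg 4: -107.2° → -11.0°, shortest Δλ = 96.2° (east) — does not cross 180°.
Leg 5: -11.0° → +137.8°, shortest Δλ = 148.8° (east) — does not cross 180°.
Leg 6: +137.8° → +165.3°, shortest Δλ = 27.5° (east) — does not cross 180°.
Total crossings: 2.

2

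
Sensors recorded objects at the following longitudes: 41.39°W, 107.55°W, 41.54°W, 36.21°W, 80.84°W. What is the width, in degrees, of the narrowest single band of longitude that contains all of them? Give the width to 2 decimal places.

71.34°

Sort the longitudes: -107.55°, -80.84°, -41.54°, -41.39°, -36.21°.
Eastward gaps between consecutive values (wrapping around): 26.71°, 39.30°, 0.15°, 5.18°, 288.66°.
Largest gap = 288.66° ⇒ minimal covering band is its complement: 360° − 288.66° = 71.34°.
Band runs from -107.55° eastward to -36.21°.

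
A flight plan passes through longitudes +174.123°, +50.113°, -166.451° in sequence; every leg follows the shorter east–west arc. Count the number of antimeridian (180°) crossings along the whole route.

Leg 1: +174.123° → +50.113°, shortest Δλ = -124.01° (west) — does not cross 180°.
Leg 2: +50.113° → -166.451°, shortest Δλ = 143.436° (east) — crosses 180°.
Total crossings: 1.

1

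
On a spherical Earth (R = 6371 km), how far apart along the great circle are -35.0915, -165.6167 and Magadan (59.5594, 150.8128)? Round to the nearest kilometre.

Δλ = 150.8128 − -165.6167 = 316.4295°; wrapped into (−180°, 180°]: -43.5705°.
Δφ = 59.5594 − -35.0915 = 94.6509°.
a = sin²(Δφ/2) + cos φ₁ · cos φ₂ · sin²(Δλ/2) = 0.597642.
c = 2·atan2(√a, √(1−a)) = 1.76734 rad → d = 6371·c ≈ 11259.74 km.

11260 km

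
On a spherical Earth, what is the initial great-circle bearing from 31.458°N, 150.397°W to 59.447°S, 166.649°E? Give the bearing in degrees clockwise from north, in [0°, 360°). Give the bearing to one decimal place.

Δλ = 166.649 − -150.397 = 317.046°; wrapped into (−180°, 180°]: -42.954°.
θ = atan2( sin Δλ · cos φ₂ , cos φ₁ · sin φ₂ − sin φ₁ · cos φ₂ · cos Δλ )
  = atan2(-0.34639, -0.92875) = -159.547° → normalised to [0°, 360°): 200.453°.

200.5°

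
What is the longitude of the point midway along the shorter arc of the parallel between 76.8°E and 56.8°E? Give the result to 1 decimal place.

Signed shortest Δλ from +76.8° to +56.8° is -20.0°.
Midpoint longitude = +76.8° + (-20.0°)/2 = +76.8° − 10.0° = +66.8°.

66.8°E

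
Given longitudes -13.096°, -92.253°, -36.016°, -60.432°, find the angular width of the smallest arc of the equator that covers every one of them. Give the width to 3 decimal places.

Sort the longitudes: -92.253°, -60.432°, -36.016°, -13.096°.
Eastward gaps between consecutive values (wrapping around): 31.821°, 24.416°, 22.920°, 280.843°.
Largest gap = 280.843° ⇒ minimal covering band is its complement: 360° − 280.843° = 79.157°.
Band runs from -92.253° eastward to -13.096°.

79.157°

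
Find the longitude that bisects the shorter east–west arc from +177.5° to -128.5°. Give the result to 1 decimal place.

-155.5°

Signed shortest Δλ from +177.5° to -128.5° is +54.0°.
Midpoint longitude = +177.5° + (+54.0°)/2 = +177.5° + 27.0° = +204.5°.
Normalise into (−180°, 180°]: -155.5°.
(The naïve average (+177.5 + -128.5)/2 = 24.5° is on the wrong side of the globe.)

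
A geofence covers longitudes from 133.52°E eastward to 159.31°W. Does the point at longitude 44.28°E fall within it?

No

Band width going east from +133.52° to -159.31°: ((-159.31 − 133.52) mod 360) = 67.17°.
Offset of +44.28° east of the west edge: ((44.28 − 133.52) mod 360) = 270.76°.
270.76° > 67.17° ⇒ outside.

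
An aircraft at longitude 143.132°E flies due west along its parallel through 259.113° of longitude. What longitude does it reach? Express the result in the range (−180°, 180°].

Start at +143.132°; shift −259.113° → -115.981°.
-115.981° already lies in (−180°, 180°].

115.981°W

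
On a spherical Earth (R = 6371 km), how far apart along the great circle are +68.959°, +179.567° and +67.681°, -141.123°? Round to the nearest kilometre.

1593 km

Δλ = -141.123 − 179.567 = -320.690°; wrapped into (−180°, 180°]: 39.310°.
Δφ = 67.681 − 68.959 = -1.278°.
a = sin²(Δφ/2) + cos φ₁ · cos φ₂ · sin²(Δλ/2) = 0.015550.
c = 2·atan2(√a, √(1−a)) = 0.25005 rad → d = 6371·c ≈ 1593.08 km.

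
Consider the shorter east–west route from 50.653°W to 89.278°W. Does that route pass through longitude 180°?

Signed shortest Δλ = ((-89.278 − -50.653 + 180) mod 360) − 180 = -38.625°.
Going west by 38.625° from -50.653° reaches -89.278° without touching 180°.

No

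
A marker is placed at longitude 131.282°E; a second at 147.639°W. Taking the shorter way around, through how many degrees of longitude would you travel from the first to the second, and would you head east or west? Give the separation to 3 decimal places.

Raw difference: -147.639 − 131.282 = -278.921°.
Normalise into (−180°, 180°]: -278.921° + 360° = 81.079°.
Positive ⇒ the second point lies to the east; separation 81.079°.

81.079° east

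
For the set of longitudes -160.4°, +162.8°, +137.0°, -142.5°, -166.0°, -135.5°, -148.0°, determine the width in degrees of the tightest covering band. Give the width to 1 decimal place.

Sort the longitudes: -166.0°, -160.4°, -148.0°, -142.5°, -135.5°, +137.0°, +162.8°.
Eastward gaps between consecutive values (wrapping around): 5.6°, 12.4°, 5.5°, 7.0°, 272.5°, 25.8°, 31.2°.
Largest gap = 272.5° ⇒ minimal covering band is its complement: 360° − 272.5° = 87.5°.
Band runs from +137.0° eastward to -135.5°, crossing the antimeridian.

87.5°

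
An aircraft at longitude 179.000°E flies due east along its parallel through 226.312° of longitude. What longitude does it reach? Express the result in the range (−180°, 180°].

Start at +179.000°; shift +226.312° → +405.312°.
+405.312° lies outside (−180°, 180°]; subtract 360° → +45.312°.

45.312°E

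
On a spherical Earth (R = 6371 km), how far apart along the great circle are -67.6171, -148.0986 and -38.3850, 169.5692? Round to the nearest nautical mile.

2243 nmi

Δλ = 169.5692 − -148.0986 = 317.6678°; wrapped into (−180°, 180°]: -42.3322°.
Δφ = -38.3850 − -67.6171 = 29.2321°.
a = sin²(Δφ/2) + cos φ₁ · cos φ₂ · sin²(Δλ/2) = 0.102591.
c = 2·atan2(√a, √(1−a)) = 0.65209 rad → d = 6371·c ≈ 4154.45 km ≈ 2243.22 nmi.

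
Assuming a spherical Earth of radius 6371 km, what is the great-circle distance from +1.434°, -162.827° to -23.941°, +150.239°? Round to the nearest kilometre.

Δλ = 150.239 − -162.827 = 313.066°; wrapped into (−180°, 180°]: -46.934°.
Δφ = -23.941 − 1.434 = -25.375°.
a = sin²(Δφ/2) + cos φ₁ · cos φ₂ · sin²(Δλ/2) = 0.193130.
c = 2·atan2(√a, √(1−a)) = 0.91001 rad → d = 6371·c ≈ 5797.65 km.

5798 km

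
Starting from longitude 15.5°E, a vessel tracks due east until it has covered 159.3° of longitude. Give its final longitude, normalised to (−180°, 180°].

174.8°E

Start at +15.5°; shift +159.3° → +174.8°.
+174.8° already lies in (−180°, 180°].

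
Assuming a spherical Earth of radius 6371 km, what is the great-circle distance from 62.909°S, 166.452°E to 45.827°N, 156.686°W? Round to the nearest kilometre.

Δλ = -156.686 − 166.452 = -323.138°; wrapped into (−180°, 180°]: 36.862°.
Δφ = 45.827 − -62.909 = 108.736°.
a = sin²(Δφ/2) + cos φ₁ · cos φ₂ · sin²(Δλ/2) = 0.692325.
c = 2·atan2(√a, √(1−a)) = 1.96562 rad → d = 6371·c ≈ 12522.99 km.

12523 km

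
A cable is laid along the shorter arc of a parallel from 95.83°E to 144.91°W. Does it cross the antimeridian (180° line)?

Naïve |-144.91 − 95.83| = 240.74° > 180°, so the shorter arc goes the other way round — across 180°.
Signed shortest Δλ = ((-144.91 − 95.83 + 180) mod 360) − 180 = 119.26°.
Going east by 119.26° from +95.83° passes through 180° before reaching -144.91°.

Yes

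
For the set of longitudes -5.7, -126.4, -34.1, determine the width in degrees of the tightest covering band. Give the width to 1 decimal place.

Sort the longitudes: -126.4°, -34.1°, -5.7°.
Eastward gaps between consecutive values (wrapping around): 92.3°, 28.4°, 239.3°.
Largest gap = 239.3° ⇒ minimal covering band is its complement: 360° − 239.3° = 120.7°.
Band runs from -126.4° eastward to -5.7°.

120.7°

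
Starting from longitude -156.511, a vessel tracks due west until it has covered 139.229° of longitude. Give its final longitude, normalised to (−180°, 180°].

Start at -156.511°; shift −139.229° → -295.740°.
-295.740° lies outside (−180°, 180°]; add 360° → +64.260°.

+64.260°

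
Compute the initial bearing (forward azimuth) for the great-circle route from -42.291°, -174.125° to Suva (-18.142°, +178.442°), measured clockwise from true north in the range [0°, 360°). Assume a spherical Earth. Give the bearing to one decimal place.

343.1°

Δλ = 178.442 − -174.125 = 352.567°; wrapped into (−180°, 180°]: -7.433°.
θ = atan2( sin Δλ · cos φ₂ , cos φ₁ · sin φ₂ − sin φ₁ · cos φ₂ · cos Δλ )
  = atan2(-0.12294, 0.40374) = -16.935° → normalised to [0°, 360°): 343.065°.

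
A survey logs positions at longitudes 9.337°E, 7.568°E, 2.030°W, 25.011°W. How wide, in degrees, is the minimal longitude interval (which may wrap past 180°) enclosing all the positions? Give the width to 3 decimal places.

Sort the longitudes: -25.011°, -2.030°, +7.568°, +9.337°.
Eastward gaps between consecutive values (wrapping around): 22.981°, 9.598°, 1.769°, 325.652°.
Largest gap = 325.652° ⇒ minimal covering band is its complement: 360° − 325.652° = 34.348°.
Band runs from -25.011° eastward to +9.337°.

34.348°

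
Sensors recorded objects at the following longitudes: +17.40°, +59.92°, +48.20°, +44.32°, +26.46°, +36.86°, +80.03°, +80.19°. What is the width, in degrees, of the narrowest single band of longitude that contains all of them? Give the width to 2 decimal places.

62.79°

Sort the longitudes: +17.40°, +26.46°, +36.86°, +44.32°, +48.20°, +59.92°, +80.03°, +80.19°.
Eastward gaps between consecutive values (wrapping around): 9.06°, 10.40°, 7.46°, 3.88°, 11.72°, 20.11°, 0.16°, 297.21°.
Largest gap = 297.21° ⇒ minimal covering band is its complement: 360° − 297.21° = 62.79°.
Band runs from +17.40° eastward to +80.19°.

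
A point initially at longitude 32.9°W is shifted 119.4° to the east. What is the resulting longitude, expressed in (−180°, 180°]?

86.5°E

Start at -32.9°; shift +119.4° → +86.5°.
+86.5° already lies in (−180°, 180°].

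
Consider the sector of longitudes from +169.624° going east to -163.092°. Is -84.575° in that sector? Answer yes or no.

No

Band width going east from +169.624° to -163.092°: ((-163.092 − 169.624) mod 360) = 27.284°.
Offset of -84.575° east of the west edge: ((-84.575 − 169.624) mod 360) = 105.801°.
105.801° > 27.284° ⇒ outside.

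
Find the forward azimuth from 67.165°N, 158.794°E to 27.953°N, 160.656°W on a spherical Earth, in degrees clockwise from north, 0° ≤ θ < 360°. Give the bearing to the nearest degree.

127°

Δλ = -160.656 − 158.794 = -319.450°; wrapped into (−180°, 180°]: 40.550°.
θ = atan2( sin Δλ · cos φ₂ , cos φ₁ · sin φ₂ − sin φ₁ · cos φ₂ · cos Δλ )
  = atan2(0.57426, -0.43668) = 127.250° → normalised to [0°, 360°): 127.250°.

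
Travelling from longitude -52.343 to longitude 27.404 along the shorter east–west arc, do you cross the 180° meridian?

No

Signed shortest Δλ = ((27.404 − -52.343 + 180) mod 360) − 180 = 79.747°.
Going east by 79.747° from -52.343° reaches +27.404° without touching 180°.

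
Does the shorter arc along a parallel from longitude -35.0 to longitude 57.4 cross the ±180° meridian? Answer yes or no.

No

Signed shortest Δλ = ((57.4 − -35.0 + 180) mod 360) − 180 = 92.4°.
Going east by 92.4° from -35.0° reaches +57.4° without touching 180°.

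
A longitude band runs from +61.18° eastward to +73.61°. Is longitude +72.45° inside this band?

Band width going east from +61.18° to +73.61°: ((73.61 − 61.18) mod 360) = 12.43°.
Offset of +72.45° east of the west edge: ((72.45 − 61.18) mod 360) = 11.27°.
11.27° ≤ 12.43° ⇒ inside.

Yes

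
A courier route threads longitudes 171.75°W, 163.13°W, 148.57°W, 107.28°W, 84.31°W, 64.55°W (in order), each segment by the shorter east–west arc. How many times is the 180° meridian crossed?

Leg 1: -171.75° → -163.13°, shortest Δλ = 8.62° (east) — does not cross 180°.
Leg 2: -163.13° → -148.57°, shortest Δλ = 14.56° (east) — does not cross 180°.
Leg 3: -148.57° → -107.28°, shortest Δλ = 41.29° (east) — does not cross 180°.
Leg 4: -107.28° → -84.31°, shortest Δλ = 22.97° (east) — does not cross 180°.
Leg 5: -84.31° → -64.55°, shortest Δλ = 19.76° (east) — does not cross 180°.
Total crossings: 0.

0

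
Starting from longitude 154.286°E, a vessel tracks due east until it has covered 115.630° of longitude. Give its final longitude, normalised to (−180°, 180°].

Start at +154.286°; shift +115.630° → +269.916°.
+269.916° lies outside (−180°, 180°]; subtract 360° → -90.084°.

90.084°W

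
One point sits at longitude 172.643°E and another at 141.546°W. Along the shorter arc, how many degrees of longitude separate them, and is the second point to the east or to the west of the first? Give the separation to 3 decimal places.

45.811° east

Raw difference: -141.546 − 172.643 = -314.189°.
Normalise into (−180°, 180°]: -314.189° + 360° = 45.811°.
Positive ⇒ the second point lies to the east; separation 45.811°.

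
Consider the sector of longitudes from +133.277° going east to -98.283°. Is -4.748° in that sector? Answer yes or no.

No

Band width going east from +133.277° to -98.283°: ((-98.283 − 133.277) mod 360) = 128.440°.
Offset of -4.748° east of the west edge: ((-4.748 − 133.277) mod 360) = 221.975°.
221.975° > 128.440° ⇒ outside.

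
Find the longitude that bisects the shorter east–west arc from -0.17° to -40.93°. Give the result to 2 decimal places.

Signed shortest Δλ from -0.17° to -40.93° is -40.76°.
Midpoint longitude = -0.17° + (-40.76°)/2 = -0.17° − 20.38° = -20.55°.

-20.55°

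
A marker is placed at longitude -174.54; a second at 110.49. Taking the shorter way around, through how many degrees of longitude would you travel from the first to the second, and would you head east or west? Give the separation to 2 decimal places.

Raw difference: 110.49 − -174.54 = 285.03°.
Normalise into (−180°, 180°]: 285.03° − 360° = -74.97°.
Negative ⇒ the second point lies to the west; separation 74.97°.

74.97° west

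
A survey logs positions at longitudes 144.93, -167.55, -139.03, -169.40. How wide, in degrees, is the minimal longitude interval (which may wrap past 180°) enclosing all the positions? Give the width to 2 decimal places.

Sort the longitudes: -169.40°, -167.55°, -139.03°, +144.93°.
Eastward gaps between consecutive values (wrapping around): 1.85°, 28.52°, 283.96°, 45.67°.
Largest gap = 283.96° ⇒ minimal covering band is its complement: 360° − 283.96° = 76.04°.
Band runs from +144.93° eastward to -139.03°, crossing the antimeridian.

76.04°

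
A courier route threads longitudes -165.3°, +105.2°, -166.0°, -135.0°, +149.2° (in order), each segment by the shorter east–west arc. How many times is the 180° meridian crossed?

Leg 1: -165.3° → +105.2°, shortest Δλ = -89.5° (west) — crosses 180°.
Leg 2: +105.2° → -166.0°, shortest Δλ = 88.8° (east) — crosses 180°.
Leg 3: -166.0° → -135.0°, shortest Δλ = 31.0° (east) — does not cross 180°.
Leg 4: -135.0° → +149.2°, shortest Δλ = -75.8° (west) — crosses 180°.
Total crossings: 3.

3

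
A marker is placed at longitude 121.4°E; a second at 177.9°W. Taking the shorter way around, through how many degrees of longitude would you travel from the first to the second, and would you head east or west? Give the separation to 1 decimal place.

60.7° east

Raw difference: -177.9 − 121.4 = -299.3°.
Normalise into (−180°, 180°]: -299.3° + 360° = 60.7°.
Positive ⇒ the second point lies to the east; separation 60.7°.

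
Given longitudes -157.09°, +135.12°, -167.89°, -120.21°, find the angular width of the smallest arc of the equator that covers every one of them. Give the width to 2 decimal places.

104.67°

Sort the longitudes: -167.89°, -157.09°, -120.21°, +135.12°.
Eastward gaps between consecutive values (wrapping around): 10.80°, 36.88°, 255.33°, 56.99°.
Largest gap = 255.33° ⇒ minimal covering band is its complement: 360° − 255.33° = 104.67°.
Band runs from +135.12° eastward to -120.21°, crossing the antimeridian.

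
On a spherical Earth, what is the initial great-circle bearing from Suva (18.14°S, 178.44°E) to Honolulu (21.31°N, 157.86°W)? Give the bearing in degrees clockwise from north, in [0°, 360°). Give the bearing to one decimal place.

Δλ = -157.86 − 178.44 = -336.30°; wrapped into (−180°, 180°]: 23.70°.
θ = atan2( sin Δλ · cos φ₂ , cos φ₁ · sin φ₂ − sin φ₁ · cos φ₂ · cos Δλ )
  = atan2(0.37447, 0.61094) = 31.505° → normalised to [0°, 360°): 31.505°.

31.5°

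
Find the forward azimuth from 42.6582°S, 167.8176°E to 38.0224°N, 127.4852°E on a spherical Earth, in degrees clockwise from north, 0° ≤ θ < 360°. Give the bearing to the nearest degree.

329°

Δλ = 127.4852 − 167.8176 = -40.3324°.
θ = atan2( sin Δλ · cos φ₂ , cos φ₁ · sin φ₂ − sin φ₁ · cos φ₂ · cos Δλ )
  = atan2(-0.50986, 0.85992) = -30.665° → normalised to [0°, 360°): 329.335°.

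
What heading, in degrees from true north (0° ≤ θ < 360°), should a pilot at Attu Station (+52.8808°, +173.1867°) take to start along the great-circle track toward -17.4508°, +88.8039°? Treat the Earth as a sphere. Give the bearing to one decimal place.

Δλ = 88.8039 − 173.1867 = -84.3828°.
θ = atan2( sin Δλ · cos φ₂ , cos φ₁ · sin φ₂ − sin φ₁ · cos φ₂ · cos Δλ )
  = atan2(-0.94939, -0.25543) = -105.059° → normalised to [0°, 360°): 254.941°.

254.9°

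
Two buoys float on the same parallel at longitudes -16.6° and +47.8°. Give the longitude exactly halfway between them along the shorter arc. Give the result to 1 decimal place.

+15.6°

Signed shortest Δλ from -16.6° to +47.8° is +64.4°.
Midpoint longitude = -16.6° + (+64.4°)/2 = -16.6° + 32.2° = +15.6°.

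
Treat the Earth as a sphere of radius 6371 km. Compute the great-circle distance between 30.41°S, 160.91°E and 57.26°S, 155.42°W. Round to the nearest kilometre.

Δλ = -155.42 − 160.91 = -316.33°; wrapped into (−180°, 180°]: 43.67°.
Δφ = -57.26 − -30.41 = -26.85°.
a = sin²(Δφ/2) + cos φ₁ · cos φ₂ · sin²(Δλ/2) = 0.118427.
c = 2·atan2(√a, √(1−a)) = 0.70263 rad → d = 6371·c ≈ 4476.45 km.

4476 km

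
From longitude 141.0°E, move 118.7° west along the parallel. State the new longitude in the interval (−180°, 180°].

Start at +141.0°; shift −118.7° → +22.3°.
+22.3° already lies in (−180°, 180°].

22.3°E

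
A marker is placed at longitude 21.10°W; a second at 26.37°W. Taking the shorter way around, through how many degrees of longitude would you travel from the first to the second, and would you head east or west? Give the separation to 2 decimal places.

5.27° west

Raw difference: -26.37 − -21.10 = -5.27°.
Normalise into (−180°, 180°]: -5.27° stays -5.27°.
Negative ⇒ the second point lies to the west; separation 5.27°.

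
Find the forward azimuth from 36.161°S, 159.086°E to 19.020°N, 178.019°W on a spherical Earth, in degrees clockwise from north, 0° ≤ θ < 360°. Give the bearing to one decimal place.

Δλ = -178.019 − 159.086 = -337.105°; wrapped into (−180°, 180°]: 22.895°.
θ = atan2( sin Δλ · cos φ₂ , cos φ₁ · sin φ₂ − sin φ₁ · cos φ₂ · cos Δλ )
  = atan2(0.36780, 0.77701) = 25.331° → normalised to [0°, 360°): 25.331°.

25.3°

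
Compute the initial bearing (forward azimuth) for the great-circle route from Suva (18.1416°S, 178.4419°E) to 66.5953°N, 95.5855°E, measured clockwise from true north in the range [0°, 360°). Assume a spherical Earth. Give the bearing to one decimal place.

Δλ = 95.5855 − 178.4419 = -82.8564°.
θ = atan2( sin Δλ · cos φ₂ , cos φ₁ · sin φ₂ − sin φ₁ · cos φ₂ · cos Δλ )
  = atan2(-0.39414, 0.88748) = -23.946° → normalised to [0°, 360°): 336.054°.

336.1°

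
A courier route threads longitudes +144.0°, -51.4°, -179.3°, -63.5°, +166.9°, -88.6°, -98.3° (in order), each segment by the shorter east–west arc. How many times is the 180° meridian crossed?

3

Leg 1: +144.0° → -51.4°, shortest Δλ = 164.6° (east) — crosses 180°.
Leg 2: -51.4° → -179.3°, shortest Δλ = -127.9° (west) — does not cross 180°.
Leg 3: -179.3° → -63.5°, shortest Δλ = 115.8° (east) — does not cross 180°.
Leg 4: -63.5° → +166.9°, shortest Δλ = -129.6° (west) — crosses 180°.
Leg 5: +166.9° → -88.6°, shortest Δλ = 104.5° (east) — crosses 180°.
Leg 6: -88.6° → -98.3°, shortest Δλ = -9.7° (west) — does not cross 180°.
Total crossings: 3.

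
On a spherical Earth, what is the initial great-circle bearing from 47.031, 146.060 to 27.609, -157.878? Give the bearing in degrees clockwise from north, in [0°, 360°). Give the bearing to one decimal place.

93.6°

Δλ = -157.878 − 146.060 = -303.938°; wrapped into (−180°, 180°]: 56.062°.
θ = atan2( sin Δλ · cos φ₂ , cos φ₁ · sin φ₂ − sin φ₁ · cos φ₂ · cos Δλ )
  = atan2(0.73517, -0.04612) = 93.590° → normalised to [0°, 360°): 93.590°.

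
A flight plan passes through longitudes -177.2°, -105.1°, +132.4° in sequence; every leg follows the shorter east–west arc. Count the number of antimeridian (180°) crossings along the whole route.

1

Leg 1: -177.2° → -105.1°, shortest Δλ = 72.1° (east) — does not cross 180°.
Leg 2: -105.1° → +132.4°, shortest Δλ = -122.5° (west) — crosses 180°.
Total crossings: 1.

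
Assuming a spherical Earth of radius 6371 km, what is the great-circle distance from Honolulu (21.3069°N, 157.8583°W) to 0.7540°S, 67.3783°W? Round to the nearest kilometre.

Δλ = -67.3783 − -157.8583 = 90.4800°.
Δφ = -0.7540 − 21.3069 = -22.0609°.
a = sin²(Δφ/2) + cos φ₁ · cos φ₂ · sin²(Δλ/2) = 0.506293.
c = 2·atan2(√a, √(1−a)) = 1.58338 rad → d = 6371·c ≈ 10087.73 km.

10088 km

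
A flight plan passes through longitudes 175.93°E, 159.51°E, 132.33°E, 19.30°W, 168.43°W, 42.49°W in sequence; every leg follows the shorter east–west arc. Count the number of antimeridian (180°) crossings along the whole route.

0

Leg 1: +175.93° → +159.51°, shortest Δλ = -16.42° (west) — does not cross 180°.
Leg 2: +159.51° → +132.33°, shortest Δλ = -27.18° (west) — does not cross 180°.
Leg 3: +132.33° → -19.30°, shortest Δλ = -151.63° (west) — does not cross 180°.
Leg 4: -19.30° → -168.43°, shortest Δλ = -149.13° (west) — does not cross 180°.
Leg 5: -168.43° → -42.49°, shortest Δλ = 125.94° (east) — does not cross 180°.
Total crossings: 0.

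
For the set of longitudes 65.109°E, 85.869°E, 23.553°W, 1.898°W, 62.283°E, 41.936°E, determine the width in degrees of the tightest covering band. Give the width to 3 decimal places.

109.422°

Sort the longitudes: -23.553°, -1.898°, +41.936°, +62.283°, +65.109°, +85.869°.
Eastward gaps between consecutive values (wrapping around): 21.655°, 43.834°, 20.347°, 2.826°, 20.760°, 250.578°.
Largest gap = 250.578° ⇒ minimal covering band is its complement: 360° − 250.578° = 109.422°.
Band runs from -23.553° eastward to +85.869°.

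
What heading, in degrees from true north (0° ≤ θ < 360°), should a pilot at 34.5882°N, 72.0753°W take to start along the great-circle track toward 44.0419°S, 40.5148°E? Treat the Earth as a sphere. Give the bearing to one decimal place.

Δλ = 40.5148 − -72.0753 = 112.5901°.
θ = atan2( sin Δλ · cos φ₂ , cos φ₁ · sin φ₂ − sin φ₁ · cos φ₂ · cos Δλ )
  = atan2(0.66368, -0.41556) = 122.053° → normalised to [0°, 360°): 122.053°.

122.1°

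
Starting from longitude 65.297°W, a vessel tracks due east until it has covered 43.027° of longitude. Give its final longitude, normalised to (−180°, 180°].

22.270°W

Start at -65.297°; shift +43.027° → -22.270°.
-22.270° already lies in (−180°, 180°].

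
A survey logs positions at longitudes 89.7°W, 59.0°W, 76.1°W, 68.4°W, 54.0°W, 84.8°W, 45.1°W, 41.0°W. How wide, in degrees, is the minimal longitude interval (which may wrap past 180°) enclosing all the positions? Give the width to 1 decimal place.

48.7°

Sort the longitudes: -89.7°, -84.8°, -76.1°, -68.4°, -59.0°, -54.0°, -45.1°, -41.0°.
Eastward gaps between consecutive values (wrapping around): 4.9°, 8.7°, 7.7°, 9.4°, 5.0°, 8.9°, 4.1°, 311.3°.
Largest gap = 311.3° ⇒ minimal covering band is its complement: 360° − 311.3° = 48.7°.
Band runs from -89.7° eastward to -41.0°.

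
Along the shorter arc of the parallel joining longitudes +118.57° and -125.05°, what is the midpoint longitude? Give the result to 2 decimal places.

Signed shortest Δλ from +118.57° to -125.05° is +116.38°.
Midpoint longitude = +118.57° + (+116.38°)/2 = +118.57° + 58.19° = +176.76°.
(The naïve average (+118.57 + -125.05)/2 = -3.24° is on the wrong side of the globe.)

+176.76°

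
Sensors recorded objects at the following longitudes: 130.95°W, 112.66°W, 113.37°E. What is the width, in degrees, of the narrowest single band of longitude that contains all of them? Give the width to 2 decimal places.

Sort the longitudes: -130.95°, -112.66°, +113.37°.
Eastward gaps between consecutive values (wrapping around): 18.29°, 226.03°, 115.68°.
Largest gap = 226.03° ⇒ minimal covering band is its complement: 360° − 226.03° = 133.97°.
Band runs from +113.37° eastward to -112.66°, crossing the antimeridian.

133.97°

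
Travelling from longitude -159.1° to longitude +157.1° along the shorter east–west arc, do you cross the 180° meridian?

Yes

Naïve |157.1 − -159.1| = 316.2° > 180°, so the shorter arc goes the other way round — across 180°.
Signed shortest Δλ = ((157.1 − -159.1 + 180) mod 360) − 180 = -43.8°.
Going west by 43.8° from -159.1° passes through 180° before reaching +157.1°.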